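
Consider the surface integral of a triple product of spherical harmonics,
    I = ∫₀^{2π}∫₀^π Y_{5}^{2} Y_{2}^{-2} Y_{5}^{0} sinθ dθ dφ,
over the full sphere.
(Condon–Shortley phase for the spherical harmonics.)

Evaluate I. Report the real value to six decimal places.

m-sum 0 ✓  L=12 even ✓  3≤5≤7 ✓
Π(2lᵢ+1) = 11×5×11 = 605
triangle coeff Δ(5,2,5) = 1/38610
Σ_t [0,2]: t=0:+1/2880 t=1:−1/576 t=2:+1/2880 = -1/960
(3j)²=10/429 [(5 2 5; 0 0 0)], sign=+1
Σ_t [0,0]: t=0:+1/2880 = 1/2880
(3j)²=14/429 [(5 2 5; 2 -2 0)], sign=-1
⇒ 4πI² = 700/1521
I = (-1)√(700/1521/(4π)) = -0.19137248

-0.191372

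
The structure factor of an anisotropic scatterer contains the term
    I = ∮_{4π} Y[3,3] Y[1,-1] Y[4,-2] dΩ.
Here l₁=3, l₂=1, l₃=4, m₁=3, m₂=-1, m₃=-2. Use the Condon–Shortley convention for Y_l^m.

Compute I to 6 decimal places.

0.061558

Rules hold: Σm=0, L=8 even, 2≤4≤4.
N = 7·3·9 = 189
Δ = 0!·6!·2!/9! = 1/252
Racah Σ t=0..0: t=0:+1/36 = 1/36
⇒ 3j(3 1 4; 0 0 0)² = 4/63, sgn +1
Racah Σ t=0..0: t=0:+1/1440 = 1/1440
⇒ 3j(3 1 4; 3 -1 -2)² = 1/252, sgn +1
4πI² = N·(3j₀)²·(3jₘ)² = 1/21
I = +1·√(0.047619/4π) = 0.06155813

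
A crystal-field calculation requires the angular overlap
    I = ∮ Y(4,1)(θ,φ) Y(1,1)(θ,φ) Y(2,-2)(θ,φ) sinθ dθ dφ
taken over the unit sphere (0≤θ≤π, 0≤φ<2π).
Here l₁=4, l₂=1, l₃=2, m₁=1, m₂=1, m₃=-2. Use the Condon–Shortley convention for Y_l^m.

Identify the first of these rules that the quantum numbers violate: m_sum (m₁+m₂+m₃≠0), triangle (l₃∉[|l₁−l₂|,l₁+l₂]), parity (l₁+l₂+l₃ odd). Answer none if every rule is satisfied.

triangle

azimuthal sum: 1 + 1 − 2 = 0  ✓
3 ≤ 2 ≤ 5 (triangle on l)  ✗
L = 4 + 1 + 2 = 7 (odd)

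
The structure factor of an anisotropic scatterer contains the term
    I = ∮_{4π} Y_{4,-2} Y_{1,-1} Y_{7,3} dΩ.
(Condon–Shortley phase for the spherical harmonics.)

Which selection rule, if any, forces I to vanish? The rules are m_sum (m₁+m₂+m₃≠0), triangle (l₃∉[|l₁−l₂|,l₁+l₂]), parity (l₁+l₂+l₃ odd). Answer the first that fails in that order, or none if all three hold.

triangle

azimuthal sum: -2 − 1 + 3 = 0  ✓
3 ≤ 7 ≤ 5 (triangle on l)  ✗
L = 4 + 1 + 7 = 12 (even)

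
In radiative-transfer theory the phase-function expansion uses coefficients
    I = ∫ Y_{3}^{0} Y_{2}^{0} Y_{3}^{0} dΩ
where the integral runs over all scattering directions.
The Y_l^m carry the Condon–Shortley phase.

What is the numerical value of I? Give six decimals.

m-sum 0 ✓  L=8 even ✓  1≤3≤5 ✓
Π(2lᵢ+1) = 7×5×7 = 245
triangle coeff Δ(3,2,3) = 1/3780
Σ_t [0,2]: t=0:+1/24 t=1:−1/4 t=2:+1/24 = -1/6
(3j)²=4/105 [(3 2 3; 0 0 0)], sign=+1
(m-triple is (0,0,0) — same symbol as above.)
⇒ 4πI² = 16/45
I = (+1)√(16/45/(4π)) = 0.16820883

0.168209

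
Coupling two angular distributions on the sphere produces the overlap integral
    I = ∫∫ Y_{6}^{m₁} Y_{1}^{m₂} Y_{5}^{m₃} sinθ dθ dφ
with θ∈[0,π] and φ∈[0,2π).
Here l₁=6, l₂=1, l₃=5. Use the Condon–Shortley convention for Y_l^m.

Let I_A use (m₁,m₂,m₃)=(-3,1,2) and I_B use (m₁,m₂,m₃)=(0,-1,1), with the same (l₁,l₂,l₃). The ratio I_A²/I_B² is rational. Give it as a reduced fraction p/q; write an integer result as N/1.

l's match ⇒ only the (l;m) 3-j factors differ between A and B.
A: triangle coeff Δ(6,1,5) = 1/858; Σ_t [2,2]: t=2:+1/60480 = 1/60480; (3j)²=6/143 [(6 1 5; -3 1 2)], sign=-1
B: triangle coeff Δ(6,1,5) = 1/858; Σ_t [0,0]: t=0:+1/34560 = 1/34560; (3j)²=5/286 [(6 1 5; 0 -1 1)], sign=+1
I_A²/I_B² = (6/143)/(5/286) = 12/5

12/5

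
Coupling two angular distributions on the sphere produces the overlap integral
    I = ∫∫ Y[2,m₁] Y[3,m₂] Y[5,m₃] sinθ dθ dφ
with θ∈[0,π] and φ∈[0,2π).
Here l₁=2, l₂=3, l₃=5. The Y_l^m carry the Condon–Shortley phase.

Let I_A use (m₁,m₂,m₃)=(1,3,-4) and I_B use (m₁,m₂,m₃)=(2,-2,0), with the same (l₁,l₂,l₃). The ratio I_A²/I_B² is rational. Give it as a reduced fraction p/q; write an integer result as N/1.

84/5

l's match ⇒ only the (l;m) 3-j factors differ between A and B.
A: triangle coeff Δ(2,3,5) = 1/2310; Σ_t [0,0]: t=0:+1/4320 = 1/4320; (3j)²=2/55 [(2 3 5; 1 3 -4)], sign=-1
B: triangle coeff Δ(2,3,5) = 1/2310; Σ_t [0,0]: t=0:+1/2880 = 1/2880; (3j)²=1/462 [(2 3 5; 2 -2 0)], sign=-1
I_A²/I_B² = (2/55)/(1/462) = 84/5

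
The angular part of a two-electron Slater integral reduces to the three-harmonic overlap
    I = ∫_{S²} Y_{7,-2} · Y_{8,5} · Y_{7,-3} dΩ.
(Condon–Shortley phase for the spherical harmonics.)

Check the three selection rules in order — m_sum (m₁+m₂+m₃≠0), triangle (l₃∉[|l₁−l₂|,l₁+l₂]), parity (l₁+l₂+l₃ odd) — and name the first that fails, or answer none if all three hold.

none

Σmᵢ = 0  ✓
l₃∈[|l₁−l₂|,l₁+l₂]=[1,15], have l₃=7  ✓
Σlᵢ = 22 ⇒ even  ✓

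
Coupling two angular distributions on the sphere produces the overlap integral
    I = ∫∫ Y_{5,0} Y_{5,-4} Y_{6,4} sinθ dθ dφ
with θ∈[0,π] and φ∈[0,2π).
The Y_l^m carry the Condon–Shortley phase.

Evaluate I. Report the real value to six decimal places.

Rules hold: Σm=0, L=16 even, 0≤6≤10.
N = 11·11·13 = 1573
Δ = 4!·6!·6!/17! = 1/28588560
Racah Σ t=0..4: t=0:+1/345600 t=1:−1/13824 t=2:+1/5184 t=3:−1/13824 t=4:+1/345600 = 7/129600
⇒ 3j(5 5 6; 0 0 0)² = 80/7293, sgn +1
Racah Σ t=0..1: t=0:+1/345600 t=1:−1/207360 = -1/518400
⇒ 3j(5 5 6; 0 -4 4)² = 12/2431, sgn -1
4πI² = N·(3j₀)²·(3jₘ)² = 320/3757
I = -1·√(0.0851743/4π) = -0.08232836

-0.082328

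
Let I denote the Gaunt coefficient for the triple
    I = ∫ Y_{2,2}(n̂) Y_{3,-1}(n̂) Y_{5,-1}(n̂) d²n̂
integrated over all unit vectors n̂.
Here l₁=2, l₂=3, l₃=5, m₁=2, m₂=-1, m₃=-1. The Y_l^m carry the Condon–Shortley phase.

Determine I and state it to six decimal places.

m-sum 0 ✓  L=10 even ✓  1≤5≤5 ✓
Π(2lᵢ+1) = 5×7×11 = 385
triangle coeff Δ(2,3,5) = 1/2310
Σ_t [0,0]: t=0:+1/144 = 1/144
(3j)²=10/231 [(2 3 5; 0 0 0)], sign=-1
Σ_t [0,0]: t=0:+1/1152 = 1/1152
(3j)²=1/154 [(2 3 5; 2 -1 -1)], sign=+1
⇒ 4πI² = 25/231
I = (-1)√(25/231/(4π)) = -0.09280237

-0.092802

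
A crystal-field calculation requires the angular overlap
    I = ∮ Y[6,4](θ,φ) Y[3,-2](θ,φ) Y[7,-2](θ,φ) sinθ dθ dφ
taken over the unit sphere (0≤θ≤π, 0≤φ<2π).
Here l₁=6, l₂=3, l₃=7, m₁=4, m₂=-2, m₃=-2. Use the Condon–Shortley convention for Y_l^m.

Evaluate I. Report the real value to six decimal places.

Rules hold: Σm=0, L=16 even, 3≤7≤9.
N = 13·7·15 = 1365
Δ = 2!·10!·4!/17! = 1/2042040
Racah Σ t=0..2: t=0:+1/207360 t=1:−1/57600 t=2:+1/207360 = -1/129600
⇒ 3j(6 3 7; 0 0 0)² = 168/12155, sgn +1
Racah Σ t=0..1: t=0:+1/967680 t=1:−1/8709120 = 1/1088640
⇒ 3j(6 3 7; 4 -2 -2)² = 800/51051, sgn -1
4πI² = N·(3j₀)²·(3jₘ)² = 134400/454597
I = -1·√(0.295646/4π) = -0.15338448

-0.153384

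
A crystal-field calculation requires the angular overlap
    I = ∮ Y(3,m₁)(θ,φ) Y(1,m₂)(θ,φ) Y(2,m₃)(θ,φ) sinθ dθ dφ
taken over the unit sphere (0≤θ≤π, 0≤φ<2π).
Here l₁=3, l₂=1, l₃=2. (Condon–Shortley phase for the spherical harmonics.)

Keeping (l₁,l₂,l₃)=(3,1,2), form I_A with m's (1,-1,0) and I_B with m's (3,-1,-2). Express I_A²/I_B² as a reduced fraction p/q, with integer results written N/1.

Shared (l₁,l₂,l₃)=(3,1,2): N and (l;000)² cancel in I_A²/I_B².
A: Δ = 2!·4!·0!/7! = 1/105; Racah Σ t=0..0: t=0:+1/8 = 1/8; ⇒ 3j(3 1 2; 1 -1 0)² = 2/35, sgn +1
B: Δ = 2!·4!·0!/7! = 1/105; Racah Σ t=0..0: t=0:+1/48 = 1/48; ⇒ 3j(3 1 2; 3 -1 -2)² = 1/7, sgn +1
I_A²/I_B² = (2/35)/(1/7) = 2/5

2/5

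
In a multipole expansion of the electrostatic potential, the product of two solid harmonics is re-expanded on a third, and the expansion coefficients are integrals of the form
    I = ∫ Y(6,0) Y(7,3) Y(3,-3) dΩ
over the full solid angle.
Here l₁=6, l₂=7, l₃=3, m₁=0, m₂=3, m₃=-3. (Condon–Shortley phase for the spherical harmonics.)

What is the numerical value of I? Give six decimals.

0.186383

Rules hold: Σm=0, L=16 even, 1≤3≤13.
N = 13·15·7 = 1365
Δ = 10!·2!·4!/17! = 1/2042040
Racah Σ t=4..6: t=4:+1/207360 t=5:−1/57600 t=6:+1/207360 = -1/129600
⇒ 3j(6 7 3; 0 0 0)² = 168/12155, sgn +1
Racah Σ t=6..6: t=6:+1/829440 = 1/829440
⇒ 3j(6 7 3; 0 3 -3)² = 225/9724, sgn +1
4πI² = N·(3j₀)²·(3jₘ)² = 198450/454597
I = +1·√(0.43654/4π) = 0.18638345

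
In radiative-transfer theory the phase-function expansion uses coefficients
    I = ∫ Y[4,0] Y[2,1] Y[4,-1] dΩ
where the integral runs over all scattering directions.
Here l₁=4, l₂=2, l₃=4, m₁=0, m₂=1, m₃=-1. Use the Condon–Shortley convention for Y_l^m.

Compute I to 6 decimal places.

-0.044869

Rules hold: Σm=0, L=10 even, 2≤4≤6.
N = 9·5·9 = 405
Δ = 2!·6!·2!/11! = 1/13860
Racah Σ t=0..2: t=0:+1/192 t=1:−1/36 t=2:+1/192 = -5/288
⇒ 3j(4 2 4; 0 0 0)² = 20/693, sgn -1
Racah Σ t=1..2: t=1:−1/72 t=2:+1/96 = -1/288
⇒ 3j(4 2 4; 0 1 -1)² = 1/462, sgn +1
4πI² = N·(3j₀)²·(3jₘ)² = 150/5929
I = -1·√(0.0252994/4π) = -0.04486937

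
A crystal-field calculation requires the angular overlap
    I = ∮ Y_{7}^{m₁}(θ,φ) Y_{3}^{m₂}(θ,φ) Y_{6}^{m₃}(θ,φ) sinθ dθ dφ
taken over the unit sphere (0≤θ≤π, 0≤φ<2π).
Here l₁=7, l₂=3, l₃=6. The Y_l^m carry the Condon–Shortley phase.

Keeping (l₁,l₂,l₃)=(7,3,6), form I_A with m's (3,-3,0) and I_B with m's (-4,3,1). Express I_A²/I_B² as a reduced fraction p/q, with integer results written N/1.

Same 7,3,6: normalisation and zero-m 3j drop out of the ratio.
A: Δ: 4! 10! 2! / 17! → 1/2042040; sum: t=0:+1/829440 = 1/829440; 3j²(7 3 6; 3 -3 0) = Δ·Π!·Σ² = 225/9724  (sign +1)
B: Δ: 4! 10! 2! / 17! → 1/2042040; sum: t=4:+1/1451520 = 1/1451520; 3j²(7 3 6; -4 3 1) = Δ·Π!·Σ² = 75/3094  (sign -1)
I_A²/I_B² = (225/9724)/(75/3094) = 21/22

21/22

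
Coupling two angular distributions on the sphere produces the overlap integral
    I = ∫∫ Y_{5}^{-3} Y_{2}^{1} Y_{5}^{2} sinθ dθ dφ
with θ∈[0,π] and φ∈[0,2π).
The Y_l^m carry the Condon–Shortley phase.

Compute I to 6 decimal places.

m-sum 0 ✓  L=12 even ✓  3≤5≤7 ✓
Π(2lᵢ+1) = 11×5×11 = 605
triangle coeff Δ(5,2,5) = 1/38610
Σ_t [0,2]: t=0:+1/2880 t=1:−1/576 t=2:+1/2880 = -1/960
(3j)²=10/429 [(5 2 5; 0 0 0)], sign=+1
Σ_t [1,2]: t=1:−1/10080 t=2:+1/2880 = 1/4032
(3j)²=10/429 [(5 2 5; -3 1 2)], sign=-1
⇒ 4πI² = 500/1521
I = (-1)√(500/1521/(4π)) = -0.16173926

-0.161739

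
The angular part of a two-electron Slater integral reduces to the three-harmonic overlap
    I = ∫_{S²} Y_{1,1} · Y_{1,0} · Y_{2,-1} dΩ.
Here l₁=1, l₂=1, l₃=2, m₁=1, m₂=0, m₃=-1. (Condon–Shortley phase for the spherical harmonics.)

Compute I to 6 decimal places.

-0.218510

Checks pass: Σm=0; 4 even; l₃=2∈[0,2].
(2·1+1)(2·1+1)(2·2+1) = 45
Δ: 0! 2! 2! / 5! → 1/30
sum: t=0:+1/1 = 1/1
3j²(1 1 2; 0 0 0) = Δ·Π!·Σ² = 2/15  (sign +1)
sum: t=0:+1/2 = 1/2
3j²(1 1 2; 1 0 -1) = Δ·Π!·Σ² = 1/10  (sign -1)
combine: 4πI² = 45·2/15·1/10 = 3/5
take √, sign -1: I = -0.21850969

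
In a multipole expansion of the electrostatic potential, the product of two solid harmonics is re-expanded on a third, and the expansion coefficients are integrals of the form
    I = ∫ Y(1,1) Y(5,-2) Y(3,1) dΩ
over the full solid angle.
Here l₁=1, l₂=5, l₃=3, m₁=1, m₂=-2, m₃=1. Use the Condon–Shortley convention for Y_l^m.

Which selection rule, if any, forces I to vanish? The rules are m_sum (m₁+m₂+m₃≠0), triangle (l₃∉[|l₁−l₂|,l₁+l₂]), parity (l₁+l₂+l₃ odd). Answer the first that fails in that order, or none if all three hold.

triangle

m₁+m₂+m₃ = 1 − 2 + 1 = 0  ✓
triangle: |1−5|=4 ≤ l₃=3 ≤ 1+5=6  ✗
parity: l₁+l₂+l₃ = 9 is odd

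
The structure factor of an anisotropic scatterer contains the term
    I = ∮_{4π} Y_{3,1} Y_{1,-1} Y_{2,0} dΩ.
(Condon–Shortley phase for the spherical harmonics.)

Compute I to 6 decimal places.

-0.202301

Rules hold: Σm=0, L=6 even, 2≤2≤4.
N = 7·3·5 = 105
Δ = 2!·4!·0!/7! = 1/105
Racah Σ t=1..1: t=1:−1/4 = -1/4
⇒ 3j(3 1 2; 0 0 0)² = 3/35, sgn -1
Racah Σ t=0..0: t=0:+1/8 = 1/8
⇒ 3j(3 1 2; 1 -1 0)² = 2/35, sgn +1
4πI² = N·(3j₀)²·(3jₘ)² = 18/35
I = -1·√(0.514286/4π) = -0.20230066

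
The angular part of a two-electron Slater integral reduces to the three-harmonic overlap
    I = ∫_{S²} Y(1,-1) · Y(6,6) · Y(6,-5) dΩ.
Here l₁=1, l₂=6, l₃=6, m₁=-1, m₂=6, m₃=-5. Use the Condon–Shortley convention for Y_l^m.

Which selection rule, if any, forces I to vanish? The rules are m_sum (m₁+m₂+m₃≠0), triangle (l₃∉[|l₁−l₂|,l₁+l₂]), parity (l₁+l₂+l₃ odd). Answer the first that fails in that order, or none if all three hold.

azimuthal sum: -1 + 6 − 5 = 0  ✓
5 ≤ 6 ≤ 7 (triangle on l)  ✓
L = 1 + 6 + 6 = 13 (odd)  ✗

parity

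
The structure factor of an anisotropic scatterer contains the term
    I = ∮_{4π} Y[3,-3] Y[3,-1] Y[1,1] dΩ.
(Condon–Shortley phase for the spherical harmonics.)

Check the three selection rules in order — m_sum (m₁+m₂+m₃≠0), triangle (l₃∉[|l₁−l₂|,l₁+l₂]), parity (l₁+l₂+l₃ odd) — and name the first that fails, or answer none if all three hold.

azimuthal sum: -3 − 1 + 1 = -3  ✗
0 ≤ 1 ≤ 6 (triangle on l)
L = 3 + 3 + 1 = 7 (odd)

m_sum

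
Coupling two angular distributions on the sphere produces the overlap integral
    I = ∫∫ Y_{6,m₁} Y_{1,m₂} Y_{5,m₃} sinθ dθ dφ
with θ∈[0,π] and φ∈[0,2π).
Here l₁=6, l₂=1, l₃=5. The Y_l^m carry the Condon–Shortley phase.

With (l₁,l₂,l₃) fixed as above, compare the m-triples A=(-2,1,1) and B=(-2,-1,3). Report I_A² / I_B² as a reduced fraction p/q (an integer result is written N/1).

Same 6,1,5: normalisation and zero-m 3j drop out of the ratio.
A: Δ: 2! 10! 0! / 13! → 1/858; sum: t=2:+1/34560 = 1/34560; 3j²(6 1 5; -2 1 1) = Δ·Π!·Σ² = 14/429  (sign +1)
B: Δ: 2! 10! 0! / 13! → 1/858; sum: t=0:+1/161280 = 1/161280; 3j²(6 1 5; -2 -1 3) = Δ·Π!·Σ² = 1/143  (sign +1)
I_A²/I_B² = (14/429)/(1/143) = 14/3

14/3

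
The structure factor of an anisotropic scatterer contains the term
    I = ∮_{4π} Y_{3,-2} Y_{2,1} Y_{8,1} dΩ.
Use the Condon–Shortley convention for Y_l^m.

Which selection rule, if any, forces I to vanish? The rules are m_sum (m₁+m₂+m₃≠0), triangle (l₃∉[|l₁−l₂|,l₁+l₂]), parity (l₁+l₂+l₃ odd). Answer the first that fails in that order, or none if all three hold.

triangle

azimuthal sum: -2 + 1 + 1 = 0  ✓
1 ≤ 8 ≤ 5 (triangle on l)  ✗
L = 3 + 2 + 8 = 13 (odd)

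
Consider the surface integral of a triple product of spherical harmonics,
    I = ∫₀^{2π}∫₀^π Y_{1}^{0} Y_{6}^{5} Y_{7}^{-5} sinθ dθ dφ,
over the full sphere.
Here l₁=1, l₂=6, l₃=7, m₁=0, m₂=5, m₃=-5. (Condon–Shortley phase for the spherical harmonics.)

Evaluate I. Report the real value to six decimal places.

Rules hold: Σm=0, L=14 even, 5≤7≤7.
N = 3·13·15 = 585
Δ = 0!·2!·12!/15! = 1/1365
Racah Σ t=0..0: t=0:+1/518400 = 1/518400
⇒ 3j(1 6 7; 0 0 0)² = 7/195, sgn -1
Racah Σ t=0..0: t=0:+1/39916800 = 1/39916800
⇒ 3j(1 6 7; 0 5 -5)² = 8/455, sgn +1
4πI² = N·(3j₀)²·(3jₘ)² = 24/65
I = -1·√(0.369231/4π) = -0.17141310

-0.171413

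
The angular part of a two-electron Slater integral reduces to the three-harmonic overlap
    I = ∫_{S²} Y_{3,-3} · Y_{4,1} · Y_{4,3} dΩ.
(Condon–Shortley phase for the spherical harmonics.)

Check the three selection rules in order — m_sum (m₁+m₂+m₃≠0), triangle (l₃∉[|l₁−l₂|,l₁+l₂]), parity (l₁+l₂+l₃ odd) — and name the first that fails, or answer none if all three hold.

m_sum

azimuthal sum: -3 + 1 + 3 = 1  ✗
1 ≤ 4 ≤ 7 (triangle on l)
L = 3 + 4 + 4 = 11 (odd)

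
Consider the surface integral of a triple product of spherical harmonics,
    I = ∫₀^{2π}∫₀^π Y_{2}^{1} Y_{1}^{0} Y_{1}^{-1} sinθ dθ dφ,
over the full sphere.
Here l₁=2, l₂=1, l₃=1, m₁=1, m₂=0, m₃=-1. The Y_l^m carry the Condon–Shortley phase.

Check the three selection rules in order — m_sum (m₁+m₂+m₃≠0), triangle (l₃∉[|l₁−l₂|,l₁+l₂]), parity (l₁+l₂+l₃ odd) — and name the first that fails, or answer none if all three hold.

azimuthal sum: 1 + 0 − 1 = 0  ✓
1 ≤ 1 ≤ 3 (triangle on l)  ✓
L = 2 + 1 + 1 = 4 (even)  ✓

none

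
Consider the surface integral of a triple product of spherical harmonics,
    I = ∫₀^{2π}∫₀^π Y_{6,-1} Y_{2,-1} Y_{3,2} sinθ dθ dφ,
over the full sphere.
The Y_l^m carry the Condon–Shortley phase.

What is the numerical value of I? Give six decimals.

|6−2|≤3≤6+2 violated ⇒ I = 0

0.000000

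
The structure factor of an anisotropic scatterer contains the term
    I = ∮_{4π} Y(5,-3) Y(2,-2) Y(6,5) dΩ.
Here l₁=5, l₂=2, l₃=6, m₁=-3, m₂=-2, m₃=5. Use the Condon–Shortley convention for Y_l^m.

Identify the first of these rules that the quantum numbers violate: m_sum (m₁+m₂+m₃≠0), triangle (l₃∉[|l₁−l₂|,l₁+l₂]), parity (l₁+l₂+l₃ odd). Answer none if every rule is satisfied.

m₁+m₂+m₃ = -3 − 2 + 5 = 0  ✓
triangle: |5−2|=3 ≤ l₃=6 ≤ 5+2=7  ✓
parity: l₁+l₂+l₃ = 13 is odd  ✗

parity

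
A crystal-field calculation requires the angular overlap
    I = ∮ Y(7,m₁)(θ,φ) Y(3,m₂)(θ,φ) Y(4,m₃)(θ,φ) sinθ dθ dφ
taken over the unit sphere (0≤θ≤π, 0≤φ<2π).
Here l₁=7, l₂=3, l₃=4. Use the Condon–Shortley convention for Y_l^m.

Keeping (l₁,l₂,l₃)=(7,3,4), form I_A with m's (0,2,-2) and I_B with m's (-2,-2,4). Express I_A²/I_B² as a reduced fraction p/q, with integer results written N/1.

49/3

Shared (l₁,l₂,l₃)=(7,3,4): N and (l;000)² cancel in I_A²/I_B².
A: Δ = 6!·8!·0!/15! = 1/45045; Racah Σ t=5..5: t=5:−1/172800 = -1/172800; ⇒ 3j(7 3 4; 0 2 -2)² = 7/2145, sgn -1
B: Δ = 6!·8!·0!/15! = 1/45045; Racah Σ t=1..1: t=1:−1/4838400 = -1/4838400; ⇒ 3j(7 3 4; -2 -2 4)² = 1/5005, sgn -1
I_A²/I_B² = (7/2145)/(1/5005) = 49/3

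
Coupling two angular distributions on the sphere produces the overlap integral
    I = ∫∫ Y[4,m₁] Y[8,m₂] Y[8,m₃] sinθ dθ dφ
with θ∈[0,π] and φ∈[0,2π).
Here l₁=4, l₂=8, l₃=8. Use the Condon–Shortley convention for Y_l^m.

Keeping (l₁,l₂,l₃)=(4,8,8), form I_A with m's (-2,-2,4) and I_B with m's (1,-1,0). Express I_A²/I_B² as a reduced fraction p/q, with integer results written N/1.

11/90

Same 4,8,8: normalisation and zero-m 3j drop out of the ratio.
A: Δ: 4! 4! 12! / 21! → 1/185175900; sum: t=2:+1/92897280 t=3:−1/78382080 t=4:+1/696729600 = -1/1791590400; 3j²(4 8 8; -2 -2 4) = Δ·Π!·Σ² = 11/151164  (sign -1)
B: Δ: 4! 4! 12! / 21! → 1/185175900; sum: t=0:+1/87091200 t=1:−1/12441600 t=2:+1/14515200 t=3:−1/139345920 = -1/139345920; 3j²(4 8 8; 1 -1 0) = Δ·Π!·Σ² = 5/8398  (sign -1)
I_A²/I_B² = (11/151164)/(5/8398) = 11/90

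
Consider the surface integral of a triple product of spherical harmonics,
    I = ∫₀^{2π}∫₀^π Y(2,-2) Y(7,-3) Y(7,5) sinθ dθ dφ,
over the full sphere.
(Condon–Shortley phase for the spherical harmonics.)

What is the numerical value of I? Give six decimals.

m-sum 0 ✓  L=16 even ✓  5≤7≤9 ✓
Π(2lᵢ+1) = 5×15×15 = 1125
triangle coeff Δ(2,7,7) = 1/185640
Σ_t [0,2]: t=0:+1/2419200 t=1:−1/518400 t=2:+1/2419200 = -1/907200
(3j)²=56/3315 [(2 7 7; 0 0 0)], sign=+1
Σ_t [2,2]: t=2:+1/29030400 = 1/29030400
(3j)²=99/7735 [(2 7 7; -2 -3 5)], sign=+1
⇒ 4πI² = 11880/48841
I = (+1)√(11880/48841/(4π)) = 0.13912687

0.139127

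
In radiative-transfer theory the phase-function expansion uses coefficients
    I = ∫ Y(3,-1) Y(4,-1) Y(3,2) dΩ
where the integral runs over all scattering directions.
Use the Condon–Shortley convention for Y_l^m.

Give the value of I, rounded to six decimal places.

Checks pass: Σm=0; 10 even; l₃=3∈[1,7].
(2·3+1)(2·4+1)(2·3+1) = 441
Δ: 4! 2! 4! / 11! → 1/34650
sum: t=1:−1/72 t=2:+1/16 t=3:−1/72 = 5/144
3j²(3 4 3; 0 0 0) = Δ·Π!·Σ² = 2/77  (sign -1)
sum: t=2:+1/48 t=3:−1/144 = 1/72
3j²(3 4 3; -1 -1 2) = Δ·Π!·Σ² = 16/693  (sign -1)
combine: 4πI² = 441·2/77·16/693 = 32/121
take √, sign +1: I = 0.14506992

0.145070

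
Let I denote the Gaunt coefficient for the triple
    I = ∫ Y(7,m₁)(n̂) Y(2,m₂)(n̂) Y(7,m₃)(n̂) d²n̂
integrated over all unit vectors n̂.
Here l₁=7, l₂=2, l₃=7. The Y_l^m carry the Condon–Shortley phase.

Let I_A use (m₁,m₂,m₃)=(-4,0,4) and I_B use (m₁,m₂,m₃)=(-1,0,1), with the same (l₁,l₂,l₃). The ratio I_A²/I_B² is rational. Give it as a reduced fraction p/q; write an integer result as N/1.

l's match ⇒ only the (l;m) 3-j factors differ between A and B.
A: triangle coeff Δ(7,2,7) = 1/185640; Σ_t [0,2]: t=0:+1/159667200 t=1:−1/7257600 t=2:+1/8709120 = -1/59875200; (3j)²=8/23205 [(7 2 7; -4 0 4)], sign=+1
B: triangle coeff Δ(7,2,7) = 1/185640; Σ_t [0,2]: t=0:+1/3870720 t=1:−1/604800 t=2:+1/2073600 = -53/58060800; (3j)²=2809/185640 [(7 2 7; -1 0 1)], sign=-1
I_A²/I_B² = (8/23205)/(2809/185640) = 64/2809

64/2809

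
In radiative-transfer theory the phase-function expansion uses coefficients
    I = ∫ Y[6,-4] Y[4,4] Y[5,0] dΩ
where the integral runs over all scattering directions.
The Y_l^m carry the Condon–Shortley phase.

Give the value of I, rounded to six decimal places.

L=15 odd ⇒ parity kills the (l;000) factor ⇒ I = 0

0.000000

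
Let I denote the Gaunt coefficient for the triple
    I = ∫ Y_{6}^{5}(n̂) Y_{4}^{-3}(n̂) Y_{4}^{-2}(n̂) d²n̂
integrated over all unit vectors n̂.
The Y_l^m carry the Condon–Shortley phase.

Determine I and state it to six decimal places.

Rules hold: Σm=0, L=14 even, 2≤4≤10.
N = 13·9·9 = 1053
Δ = 6!·6!·2!/15! = 1/1261260
Racah Σ t=2..4: t=2:+1/4608 t=3:−1/1296 t=4:+1/4608 = -7/20736
⇒ 3j(6 4 4; 0 0 0)² = 20/1287, sgn -1
Racah Σ t=0..1: t=0:+1/86400 t=1:−1/172800 = 1/172800
⇒ 3j(6 4 4; 5 -3 -2)² = 1/130, sgn +1
4πI² = N·(3j₀)²·(3jₘ)² = 18/143
I = -1·√(0.125874/4π) = -0.10008369

-0.100084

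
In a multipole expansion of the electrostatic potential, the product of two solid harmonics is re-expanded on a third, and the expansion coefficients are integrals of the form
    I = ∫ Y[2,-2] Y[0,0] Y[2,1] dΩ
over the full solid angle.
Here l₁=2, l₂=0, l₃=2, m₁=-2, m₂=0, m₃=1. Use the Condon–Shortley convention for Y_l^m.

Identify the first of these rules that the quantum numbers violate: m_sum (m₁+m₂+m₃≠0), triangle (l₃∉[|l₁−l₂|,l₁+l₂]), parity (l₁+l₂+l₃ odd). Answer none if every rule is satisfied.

m_sum

Σmᵢ = -1  ✗
l₃∈[|l₁−l₂|,l₁+l₂]=[2,2], have l₃=2
Σlᵢ = 4 ⇒ even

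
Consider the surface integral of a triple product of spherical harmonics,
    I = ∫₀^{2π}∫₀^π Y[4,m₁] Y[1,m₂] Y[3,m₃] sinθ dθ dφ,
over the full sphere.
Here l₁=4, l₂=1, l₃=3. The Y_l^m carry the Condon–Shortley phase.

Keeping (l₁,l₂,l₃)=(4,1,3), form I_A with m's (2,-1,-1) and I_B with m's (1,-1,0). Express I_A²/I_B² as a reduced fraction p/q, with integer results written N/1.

l's match ⇒ only the (l;m) 3-j factors differ between A and B.
A: triangle coeff Δ(4,1,3) = 1/252; Σ_t [0,0]: t=0:+1/96 = 1/96; (3j)²=5/84 [(4 1 3; 2 -1 -1)], sign=+1
B: triangle coeff Δ(4,1,3) = 1/252; Σ_t [0,0]: t=0:+1/72 = 1/72; (3j)²=5/126 [(4 1 3; 1 -1 0)], sign=-1
I_A²/I_B² = (5/84)/(5/126) = 3/2

3/2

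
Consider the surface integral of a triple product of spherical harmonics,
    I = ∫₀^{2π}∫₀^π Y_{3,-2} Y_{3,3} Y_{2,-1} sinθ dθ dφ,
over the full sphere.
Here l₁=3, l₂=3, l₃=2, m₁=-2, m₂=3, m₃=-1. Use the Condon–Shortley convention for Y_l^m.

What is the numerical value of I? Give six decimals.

-0.210261

m-sum 0 ✓  L=8 even ✓  0≤2≤6 ✓
Π(2lᵢ+1) = 7×7×5 = 245
triangle coeff Δ(3,3,2) = 1/3780
Σ_t [1,3]: t=1:−1/24 t=2:+1/4 t=3:−1/24 = 1/6
(3j)²=4/105 [(3 3 2; 0 0 0)], sign=+1
Σ_t [4,4]: t=4:+1/48 = 1/48
(3j)²=5/84 [(3 3 2; -2 3 -1)], sign=-1
⇒ 4πI² = 5/9
I = (-1)√(5/9/(4π)) = -0.21026104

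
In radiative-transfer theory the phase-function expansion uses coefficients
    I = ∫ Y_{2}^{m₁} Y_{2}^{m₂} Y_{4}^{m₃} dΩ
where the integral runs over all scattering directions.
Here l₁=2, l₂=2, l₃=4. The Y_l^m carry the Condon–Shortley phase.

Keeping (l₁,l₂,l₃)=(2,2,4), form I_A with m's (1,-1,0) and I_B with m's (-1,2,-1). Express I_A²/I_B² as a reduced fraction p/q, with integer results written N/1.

l's match ⇒ only the (l;m) 3-j factors differ between A and B.
A: triangle coeff Δ(2,2,4) = 1/630; Σ_t [0,0]: t=0:+1/36 = 1/36; (3j)²=8/315 [(2 2 4; 1 -1 0)], sign=+1
B: triangle coeff Δ(2,2,4) = 1/630; Σ_t [0,0]: t=0:+1/144 = 1/144; (3j)²=1/126 [(2 2 4; -1 2 -1)], sign=-1
I_A²/I_B² = (8/315)/(1/126) = 16/5

16/5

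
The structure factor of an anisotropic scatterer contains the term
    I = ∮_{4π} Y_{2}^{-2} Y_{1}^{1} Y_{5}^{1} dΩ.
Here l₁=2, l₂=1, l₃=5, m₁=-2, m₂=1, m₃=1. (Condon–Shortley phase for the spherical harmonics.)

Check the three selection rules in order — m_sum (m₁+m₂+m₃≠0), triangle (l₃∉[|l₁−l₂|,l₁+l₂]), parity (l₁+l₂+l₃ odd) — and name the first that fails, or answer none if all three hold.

triangle

Σmᵢ = 0  ✓
l₃∈[|l₁−l₂|,l₁+l₂]=[1,3], have l₃=5  ✗
Σlᵢ = 8 ⇒ even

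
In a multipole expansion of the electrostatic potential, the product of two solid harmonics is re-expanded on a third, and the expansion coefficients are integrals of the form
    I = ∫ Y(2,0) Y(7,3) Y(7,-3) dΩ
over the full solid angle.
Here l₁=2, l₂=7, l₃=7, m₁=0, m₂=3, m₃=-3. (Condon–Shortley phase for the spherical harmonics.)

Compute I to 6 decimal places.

-0.082772

Checks pass: Σm=0; 16 even; l₃=7∈[5,9].
(2·2+1)(2·7+1)(2·7+1) = 1125
Δ: 2! 2! 12! / 17! → 1/185640
sum: t=0:+1/2419200 t=1:−1/518400 t=2:+1/2419200 = -1/907200
3j²(2 7 7; 0 0 0) = Δ·Π!·Σ² = 56/3315  (sign +1)
sum: t=0:+1/29030400 t=1:−1/2177280 t=2:+1/3870720 = -29/174182400
3j²(2 7 7; 0 3 -3) = Δ·Π!·Σ² = 841/185640  (sign -1)
combine: 4πI² = 1125·56/3315·841/185640 = 4205/48841
take √, sign -1: I = -0.08277245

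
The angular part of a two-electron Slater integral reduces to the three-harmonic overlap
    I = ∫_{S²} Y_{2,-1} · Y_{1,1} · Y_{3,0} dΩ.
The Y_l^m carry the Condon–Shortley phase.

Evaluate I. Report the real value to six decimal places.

0.143048

Rules hold: Σm=0, L=6 even, 1≤3≤3.
N = 5·3·7 = 105
Δ = 0!·4!·2!/7! = 1/105
Racah Σ t=0..0: t=0:+1/4 = 1/4
⇒ 3j(2 1 3; 0 0 0)² = 3/35, sgn -1
Racah Σ t=0..0: t=0:+1/12 = 1/12
⇒ 3j(2 1 3; -1 1 0)² = 1/35, sgn -1
4πI² = N·(3j₀)²·(3jₘ)² = 9/35
I = +1·√(0.257143/4π) = 0.14304817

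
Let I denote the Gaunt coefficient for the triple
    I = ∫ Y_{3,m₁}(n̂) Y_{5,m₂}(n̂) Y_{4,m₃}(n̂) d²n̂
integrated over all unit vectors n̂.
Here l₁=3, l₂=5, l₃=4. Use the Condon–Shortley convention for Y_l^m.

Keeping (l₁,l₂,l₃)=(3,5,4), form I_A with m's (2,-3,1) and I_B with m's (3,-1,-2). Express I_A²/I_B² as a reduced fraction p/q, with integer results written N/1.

Shared (l₁,l₂,l₃)=(3,5,4): N and (l;000)² cancel in I_A²/I_B².
A: Δ = 4!·2!·6!/13! = 1/180180; Racah Σ t=0..1: t=0:+1/1152 t=1:−1/1440 = 1/5760; ⇒ 3j(3 5 4; 2 -3 1)² = 1/858, sgn -1
B: Δ = 4!·2!·6!/13! = 1/180180; Racah Σ t=0..0: t=0:+1/2304 = 1/2304; ⇒ 3j(3 5 4; 3 -1 -2)² = 75/4004, sgn +1
I_A²/I_B² = (1/858)/(75/4004) = 14/225

14/225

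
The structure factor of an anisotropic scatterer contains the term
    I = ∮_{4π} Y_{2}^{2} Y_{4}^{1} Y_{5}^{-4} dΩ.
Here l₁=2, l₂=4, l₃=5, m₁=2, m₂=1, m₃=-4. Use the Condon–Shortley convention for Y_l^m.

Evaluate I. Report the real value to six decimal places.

0.000000

2 + 1 − 4 = -1 ≠ 0: azimuthal integral kills it; I = 0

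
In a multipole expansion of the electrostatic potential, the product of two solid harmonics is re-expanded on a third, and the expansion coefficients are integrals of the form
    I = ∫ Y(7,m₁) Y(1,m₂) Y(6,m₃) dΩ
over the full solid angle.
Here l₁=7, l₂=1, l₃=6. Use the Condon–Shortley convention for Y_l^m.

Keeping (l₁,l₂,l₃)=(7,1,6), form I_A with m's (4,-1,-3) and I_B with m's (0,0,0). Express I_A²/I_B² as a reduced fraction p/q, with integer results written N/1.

55/49

Same 7,1,6: normalisation and zero-m 3j drop out of the ratio.
A: Δ: 2! 12! 0! / 15! → 1/1365; sum: t=0:+1/4354560 = 1/4354560; 3j²(7 1 6; 4 -1 -3) = Δ·Π!·Σ² = 11/273  (sign -1)
B: Δ: 2! 12! 0! / 15! → 1/1365; sum: t=1:−1/518400 = -1/518400; 3j²(7 1 6; 0 0 0) = Δ·Π!·Σ² = 7/195  (sign -1)
I_A²/I_B² = (11/273)/(7/195) = 55/49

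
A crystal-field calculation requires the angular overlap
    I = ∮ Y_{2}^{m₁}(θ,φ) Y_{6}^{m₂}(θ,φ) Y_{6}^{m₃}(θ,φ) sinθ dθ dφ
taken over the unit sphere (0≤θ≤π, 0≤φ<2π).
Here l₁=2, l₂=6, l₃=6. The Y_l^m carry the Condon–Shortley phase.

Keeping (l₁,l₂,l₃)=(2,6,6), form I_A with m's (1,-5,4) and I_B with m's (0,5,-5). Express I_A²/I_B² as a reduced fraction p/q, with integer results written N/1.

Shared (l₁,l₂,l₃)=(2,6,6): N and (l;000)² cancel in I_A²/I_B².
A: Δ = 2!·2!·10!/15! = 1/90090; Racah Σ t=0..1: t=0:+1/725760 t=1:−1/7257600 = 1/806400; ⇒ 3j(2 6 6; 1 -5 4)² = 27/910, sgn +1
B: Δ = 2!·2!·10!/15! = 1/90090; Racah Σ t=1..2: t=1:−1/3628800 t=2:+1/1451520 = 1/2419200; ⇒ 3j(2 6 6; 0 5 -5)² = 11/910, sgn -1
I_A²/I_B² = (27/910)/(11/910) = 27/11

27/11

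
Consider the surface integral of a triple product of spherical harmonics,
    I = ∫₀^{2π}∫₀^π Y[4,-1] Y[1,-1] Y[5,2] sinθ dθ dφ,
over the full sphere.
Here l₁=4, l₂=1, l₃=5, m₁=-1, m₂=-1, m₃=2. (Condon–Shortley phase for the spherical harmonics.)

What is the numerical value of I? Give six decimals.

m-sum 0 ✓  L=10 even ✓  3≤5≤5 ✓
Π(2lᵢ+1) = 9×3×11 = 297
triangle coeff Δ(4,1,5) = 1/495
Σ_t [0,0]: t=0:+1/576 = 1/576
(3j)²=5/99 [(4 1 5; 0 0 0)], sign=-1
Σ_t [0,0]: t=0:+1/1440 = 1/1440
(3j)²=7/165 [(4 1 5; -1 -1 2)], sign=-1
⇒ 4πI² = 7/11
I = (+1)√(7/11/(4π)) = 0.22503380

0.225034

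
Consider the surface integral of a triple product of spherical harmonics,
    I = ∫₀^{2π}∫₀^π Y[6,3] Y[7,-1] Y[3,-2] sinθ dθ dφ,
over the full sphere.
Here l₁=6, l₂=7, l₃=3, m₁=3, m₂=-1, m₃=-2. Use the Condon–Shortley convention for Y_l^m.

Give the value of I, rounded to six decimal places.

Checks pass: Σm=0; 16 even; l₃=3∈[1,13].
(2·6+1)(2·7+1)(2·3+1) = 1365
Δ: 10! 2! 4! / 17! → 1/2042040
sum: t=4:+1/207360 t=5:−1/57600 t=6:+1/207360 = -1/129600
3j²(6 7 3; 0 0 0) = Δ·Π!·Σ² = 168/12155  (sign +1)
sum: t=2:+1/1935360 t=3:−1/362880 = -13/5806080
3j²(6 7 3; 3 -1 -2) = Δ·Π!·Σ² = 195/10472  (sign +1)
combine: 4πI² = 1365·168/12155·195/10472 = 12285/34969
take √, sign +1: I = 0.16720184

0.167202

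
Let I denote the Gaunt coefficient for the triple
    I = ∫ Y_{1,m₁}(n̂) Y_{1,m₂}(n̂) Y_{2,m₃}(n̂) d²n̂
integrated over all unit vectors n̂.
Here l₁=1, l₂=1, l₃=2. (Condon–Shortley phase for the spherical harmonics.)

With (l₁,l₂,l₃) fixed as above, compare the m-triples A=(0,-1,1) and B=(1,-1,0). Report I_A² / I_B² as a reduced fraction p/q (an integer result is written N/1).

3/1

l's match ⇒ only the (l;m) 3-j factors differ between A and B.
A: triangle coeff Δ(1,1,2) = 1/30; Σ_t [0,0]: t=0:+1/2 = 1/2; (3j)²=1/10 [(1 1 2; 0 -1 1)], sign=-1
B: triangle coeff Δ(1,1,2) = 1/30; Σ_t [0,0]: t=0:+1/4 = 1/4; (3j)²=1/30 [(1 1 2; 1 -1 0)], sign=+1
I_A²/I_B² = (1/10)/(1/30) = 3/1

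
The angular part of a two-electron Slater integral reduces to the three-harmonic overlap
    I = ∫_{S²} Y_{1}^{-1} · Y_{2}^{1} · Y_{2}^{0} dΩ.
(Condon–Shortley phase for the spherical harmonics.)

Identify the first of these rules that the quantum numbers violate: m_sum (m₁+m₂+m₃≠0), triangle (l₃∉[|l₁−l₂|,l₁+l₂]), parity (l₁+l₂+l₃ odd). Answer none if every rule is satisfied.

parity

azimuthal sum: -1 + 1 + 0 = 0  ✓
1 ≤ 2 ≤ 3 (triangle on l)  ✓
L = 1 + 2 + 2 = 5 (odd)  ✗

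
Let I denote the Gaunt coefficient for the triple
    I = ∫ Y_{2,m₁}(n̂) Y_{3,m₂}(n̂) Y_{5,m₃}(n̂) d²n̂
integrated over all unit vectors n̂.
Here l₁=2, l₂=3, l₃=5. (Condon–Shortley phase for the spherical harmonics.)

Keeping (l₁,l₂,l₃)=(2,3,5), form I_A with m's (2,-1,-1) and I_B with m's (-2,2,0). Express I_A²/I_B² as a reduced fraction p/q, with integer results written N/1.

Shared (l₁,l₂,l₃)=(2,3,5): N and (l;000)² cancel in I_A²/I_B².
A: Δ = 0!·4!·6!/11! = 1/2310; Racah Σ t=0..0: t=0:+1/1152 = 1/1152; ⇒ 3j(2 3 5; 2 -1 -1)² = 1/154, sgn +1
B: Δ = 0!·4!·6!/11! = 1/2310; Racah Σ t=0..0: t=0:+1/2880 = 1/2880; ⇒ 3j(2 3 5; -2 2 0)² = 1/462, sgn -1
I_A²/I_B² = (1/154)/(1/462) = 3/1

3/1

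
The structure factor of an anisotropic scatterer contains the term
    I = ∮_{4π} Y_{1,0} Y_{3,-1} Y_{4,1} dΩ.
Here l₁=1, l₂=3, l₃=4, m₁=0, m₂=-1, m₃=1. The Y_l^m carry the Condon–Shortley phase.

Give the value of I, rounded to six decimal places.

-0.238414

Checks pass: Σm=0; 8 even; l₃=4∈[2,4].
(2·1+1)(2·3+1)(2·4+1) = 189
Δ: 0! 2! 6! / 9! → 1/252
sum: t=0:+1/36 = 1/36
3j²(1 3 4; 0 0 0) = Δ·Π!·Σ² = 4/63  (sign +1)
sum: t=0:+1/48 = 1/48
3j²(1 3 4; 0 -1 1) = Δ·Π!·Σ² = 5/84  (sign -1)
combine: 4πI² = 189·4/63·5/84 = 5/7
take √, sign -1: I = -0.23841361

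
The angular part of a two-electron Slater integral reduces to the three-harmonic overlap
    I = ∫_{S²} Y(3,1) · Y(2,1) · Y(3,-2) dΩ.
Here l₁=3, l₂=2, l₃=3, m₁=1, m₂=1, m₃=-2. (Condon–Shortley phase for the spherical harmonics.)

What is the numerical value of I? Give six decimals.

Checks pass: Σm=0; 8 even; l₃=3∈[1,5].
(2·3+1)(2·2+1)(2·3+1) = 245
Δ: 2! 4! 2! / 9! → 1/3780
sum: t=0:+1/24 t=1:−1/4 t=2:+1/24 = -1/6
3j²(3 2 3; 0 0 0) = Δ·Π!·Σ² = 4/105  (sign +1)
sum: t=1:−1/12 t=2:+1/48 = -1/16
3j²(3 2 3; 1 1 -2) = Δ·Π!·Σ² = 1/28  (sign +1)
combine: 4πI² = 245·4/105·1/28 = 1/3
take √, sign +1: I = 0.16286750

0.162868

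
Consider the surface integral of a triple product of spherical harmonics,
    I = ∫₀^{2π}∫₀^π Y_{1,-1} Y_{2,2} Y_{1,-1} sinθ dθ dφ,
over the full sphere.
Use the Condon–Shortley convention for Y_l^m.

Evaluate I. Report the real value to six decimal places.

0.309019

Checks pass: Σm=0; 4 even; l₃=1∈[1,3].
(2·1+1)(2·2+1)(2·1+1) = 45
Δ: 2! 0! 2! / 5! → 1/30
sum: t=1:−1/1 = -1/1
3j²(1 2 1; 0 0 0) = Δ·Π!·Σ² = 2/15  (sign +1)
sum: t=2:+1/4 = 1/4
3j²(1 2 1; -1 2 -1) = Δ·Π!·Σ² = 1/5  (sign +1)
combine: 4πI² = 45·2/15·1/5 = 6/5
take √, sign +1: I = 0.30901936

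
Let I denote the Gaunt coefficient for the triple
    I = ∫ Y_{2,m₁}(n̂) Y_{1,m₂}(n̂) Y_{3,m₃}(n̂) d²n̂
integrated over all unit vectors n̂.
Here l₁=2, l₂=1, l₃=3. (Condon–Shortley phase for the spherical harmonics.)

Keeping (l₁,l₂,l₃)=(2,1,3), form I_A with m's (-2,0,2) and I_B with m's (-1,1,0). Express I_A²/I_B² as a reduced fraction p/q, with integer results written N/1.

l's match ⇒ only the (l;m) 3-j factors differ between A and B.
A: triangle coeff Δ(2,1,3) = 1/105; Σ_t [0,0]: t=0:+1/24 = 1/24; (3j)²=1/21 [(2 1 3; -2 0 2)], sign=-1
B: triangle coeff Δ(2,1,3) = 1/105; Σ_t [0,0]: t=0:+1/12 = 1/12; (3j)²=1/35 [(2 1 3; -1 1 0)], sign=-1
I_A²/I_B² = (1/21)/(1/35) = 5/3

5/3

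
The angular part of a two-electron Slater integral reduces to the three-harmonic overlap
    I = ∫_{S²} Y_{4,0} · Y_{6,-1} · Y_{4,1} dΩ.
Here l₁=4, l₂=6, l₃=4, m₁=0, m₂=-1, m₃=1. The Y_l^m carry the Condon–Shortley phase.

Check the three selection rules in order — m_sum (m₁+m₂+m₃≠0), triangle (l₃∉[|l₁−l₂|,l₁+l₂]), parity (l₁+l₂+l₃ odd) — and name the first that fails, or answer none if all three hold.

none

m₁+m₂+m₃ = 0 − 1 + 1 = 0  ✓
triangle: |4−6|=2 ≤ l₃=4 ≤ 4+6=10  ✓
parity: l₁+l₂+l₃ = 14 is even  ✓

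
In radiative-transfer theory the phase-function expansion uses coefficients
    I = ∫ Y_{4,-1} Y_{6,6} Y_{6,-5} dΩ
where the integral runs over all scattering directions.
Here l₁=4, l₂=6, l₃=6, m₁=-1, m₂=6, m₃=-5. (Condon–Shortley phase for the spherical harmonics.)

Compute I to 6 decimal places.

m-sum 0 ✓  L=16 even ✓  2≤6≤10 ✓
Π(2lᵢ+1) = 9×13×13 = 1521
triangle coeff Δ(4,6,6) = 1/15315300
Σ_t [0,4]: t=0:+1/829440 t=1:−1/25920 t=2:+1/9216 t=3:−1/25920 t=4:+1/829440 = 7/207360
(3j)²=28/2431 [(4 6 6; 0 0 0)], sign=+1
Σ_t [4,4]: t=4:+1/5806080 = 1/5806080
(3j)²=165/6188 [(4 6 6; -1 6 -5)], sign=-1
⇒ 4πI² = 135/289
I = (-1)√(135/289/(4π)) = -0.19280266

-0.192803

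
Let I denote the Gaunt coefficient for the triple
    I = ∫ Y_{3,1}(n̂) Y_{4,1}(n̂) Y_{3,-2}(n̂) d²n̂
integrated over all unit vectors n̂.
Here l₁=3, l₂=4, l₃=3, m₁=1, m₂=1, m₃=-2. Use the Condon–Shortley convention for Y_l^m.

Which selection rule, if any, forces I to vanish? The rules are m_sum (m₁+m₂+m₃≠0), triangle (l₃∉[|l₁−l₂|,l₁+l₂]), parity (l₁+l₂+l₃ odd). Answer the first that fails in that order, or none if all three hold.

m₁+m₂+m₃ = 1 + 1 − 2 = 0  ✓
triangle: |3−4|=1 ≤ l₃=3 ≤ 3+4=7  ✓
parity: l₁+l₂+l₃ = 10 is even  ✓

none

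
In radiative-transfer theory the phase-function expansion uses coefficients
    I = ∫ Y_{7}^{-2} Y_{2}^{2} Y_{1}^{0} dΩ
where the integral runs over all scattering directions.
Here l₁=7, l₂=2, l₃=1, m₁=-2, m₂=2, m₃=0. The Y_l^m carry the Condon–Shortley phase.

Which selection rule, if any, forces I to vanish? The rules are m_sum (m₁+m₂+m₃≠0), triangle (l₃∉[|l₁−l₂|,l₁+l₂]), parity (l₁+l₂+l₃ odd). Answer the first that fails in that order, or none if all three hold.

Σmᵢ = 0  ✓
l₃∈[|l₁−l₂|,l₁+l₂]=[5,9], have l₃=1  ✗
Σlᵢ = 10 ⇒ even

triangle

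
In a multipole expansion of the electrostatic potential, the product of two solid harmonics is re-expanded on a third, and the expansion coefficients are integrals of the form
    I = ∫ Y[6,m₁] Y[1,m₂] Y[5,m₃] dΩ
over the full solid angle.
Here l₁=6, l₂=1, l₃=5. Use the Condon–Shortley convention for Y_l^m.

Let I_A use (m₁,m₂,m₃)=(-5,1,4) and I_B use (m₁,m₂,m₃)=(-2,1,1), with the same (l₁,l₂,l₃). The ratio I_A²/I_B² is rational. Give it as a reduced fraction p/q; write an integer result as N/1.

l's match ⇒ only the (l;m) 3-j factors differ between A and B.
A: triangle coeff Δ(6,1,5) = 1/858; Σ_t [2,2]: t=2:+1/725760 = 1/725760; (3j)²=5/78 [(6 1 5; -5 1 4)], sign=-1
B: triangle coeff Δ(6,1,5) = 1/858; Σ_t [2,2]: t=2:+1/34560 = 1/34560; (3j)²=14/429 [(6 1 5; -2 1 1)], sign=+1
I_A²/I_B² = (5/78)/(14/429) = 55/28

55/28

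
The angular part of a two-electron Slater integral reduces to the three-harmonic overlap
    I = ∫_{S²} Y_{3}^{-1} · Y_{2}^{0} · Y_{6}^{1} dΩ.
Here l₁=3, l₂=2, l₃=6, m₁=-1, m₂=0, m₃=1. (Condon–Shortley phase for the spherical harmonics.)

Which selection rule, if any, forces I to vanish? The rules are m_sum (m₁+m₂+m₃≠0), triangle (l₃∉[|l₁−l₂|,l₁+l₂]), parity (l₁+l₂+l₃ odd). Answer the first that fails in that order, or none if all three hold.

Σmᵢ = 0  ✓
l₃∈[|l₁−l₂|,l₁+l₂]=[1,5], have l₃=6  ✗
Σlᵢ = 11 ⇒ odd

triangle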